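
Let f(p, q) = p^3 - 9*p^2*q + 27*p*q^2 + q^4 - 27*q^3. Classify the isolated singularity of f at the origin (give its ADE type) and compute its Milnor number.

The Hessian of f at 0 has rank 0. Corank 2; j^3 = (p - 3*q)^3 is a perfect cube, so E-series; the 4-jet and mu = 6 give E_6.

Type E_6, Milnor number mu = 6.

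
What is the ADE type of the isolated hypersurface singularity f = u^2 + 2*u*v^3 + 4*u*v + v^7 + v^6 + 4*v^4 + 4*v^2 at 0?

A_6

The Hessian of f at 0 is [[2, 4], [4, 8]] with rank 1, so corank 1. A Groebner basis of the Jacobian ideal J(f) in C{u,v} is {u + v^3 + 2*v, u^2 + 4*u*v + 4*v^2}; counting standard monomials gives mu = 6. Corank 1: A-series; mu = 6 gives A_6.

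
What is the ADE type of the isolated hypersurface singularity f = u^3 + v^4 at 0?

E_6

The Hessian of f at 0 is [[0, 0], [0, 0]] with rank 0, so corank 2. A Groebner basis of the Jacobian ideal J(f) in C{u,v} is {v^3, u^2}; counting standard monomials gives mu = 6. Corank 2; j^3 = u^3 is a perfect cube, so E-series; the 4-jet and mu = 6 give E_6.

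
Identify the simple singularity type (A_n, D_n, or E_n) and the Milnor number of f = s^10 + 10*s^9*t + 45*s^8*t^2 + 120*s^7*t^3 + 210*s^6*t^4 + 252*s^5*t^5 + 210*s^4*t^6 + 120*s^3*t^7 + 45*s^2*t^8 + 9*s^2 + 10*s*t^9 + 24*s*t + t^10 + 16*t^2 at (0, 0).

The Hessian of f at 0 is [[18, 24], [24, 32]] with rank 1, so corank 1. A Groebner basis of the Jacobian ideal J(f) in C{s,t} is {t^9, s + 4*t/3}; counting standard monomials gives mu = 9. Corank 1: A-series; mu = 9 gives A_9.

Type A_{9}, Milnor number mu = 9.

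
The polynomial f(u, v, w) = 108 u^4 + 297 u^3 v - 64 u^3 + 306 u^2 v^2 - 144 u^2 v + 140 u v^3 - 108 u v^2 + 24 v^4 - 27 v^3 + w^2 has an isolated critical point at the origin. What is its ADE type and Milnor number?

Type E_{7}, Milnor number mu = 7.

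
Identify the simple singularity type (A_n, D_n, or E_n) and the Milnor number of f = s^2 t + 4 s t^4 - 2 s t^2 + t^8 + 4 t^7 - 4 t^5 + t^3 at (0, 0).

The Hessian of f at 0 is [[0, 0], [0, 0]] with rank 0, so corank 2. A Groebner basis of the Jacobian ideal J(f) in C{s,t} is {s^2*t^2 + 2*s^2*t + s^2 - 4*s*t^2 - 3*s*t/2 + 2*t^3 + t^2/2, s^2*t + s^2/2 + s*t^3 - 2*s*t^2 - s*t/2 + t^3, s*t/2 + t^4 - t^2/2, s^3 - 3*s^2*t + 3*s*t^2 - t^3}; counting standard monomials gives mu = 9. Corank 2; j^3 = t*(s - t)^2 has shape L^2 M (L != M), so D-series; mu = 9 gives D_9.

Type D9, Milnor number mu = 9.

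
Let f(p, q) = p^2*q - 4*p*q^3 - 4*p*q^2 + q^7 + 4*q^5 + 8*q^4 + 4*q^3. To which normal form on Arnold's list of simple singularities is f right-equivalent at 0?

The Hessian of f at 0 has rank 0. Corank 2; j^3 = q*(p - 2*q)^2 has shape L^2 M (L != M), so D-series; mu = 8 gives D_8.

D_8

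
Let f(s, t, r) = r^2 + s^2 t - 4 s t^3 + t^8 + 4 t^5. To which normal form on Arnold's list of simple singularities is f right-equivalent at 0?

The Hessian of f at 0 is [[0, 0, 0], [0, 0, 0], [0, 0, 2]] with rank 1, so corank 2. A Groebner basis of the Jacobian ideal J(f) in C{s,t,r} is {s^4, s^3*t + s^2 - 2*s*t^2, -s^3/2 + s^2*t^2, -s*t/2 + t^3, r}; counting standard monomials gives mu = 9. Corank 2; j^3 = s^2*t has shape L^2 M (L != M), so D-series; mu = 9 gives D_9.

D9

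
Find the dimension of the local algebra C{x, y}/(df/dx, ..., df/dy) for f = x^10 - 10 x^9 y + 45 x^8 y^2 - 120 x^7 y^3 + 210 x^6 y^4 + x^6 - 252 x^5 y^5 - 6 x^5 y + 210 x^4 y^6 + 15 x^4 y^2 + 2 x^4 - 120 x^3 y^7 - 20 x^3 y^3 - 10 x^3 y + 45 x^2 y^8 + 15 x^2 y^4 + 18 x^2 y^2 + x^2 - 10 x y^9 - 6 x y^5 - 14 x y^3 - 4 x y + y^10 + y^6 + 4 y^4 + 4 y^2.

9

The Hessian of f at 0 is [[2, -4], [-4, 8]] with rank 1, so corank 1. A Groebner basis of the Jacobian ideal J(f) in C{x,y} is {4*x*y^2 + x + y^5 - 7*y^3 - 2*y, -x^2/2 + x*y^3 + 5*x*y/2 - 3*y^4/2 - 3*y^2, x^3 - 6*x*y^2 + 2*x + 6*y^3 - 4*y, x^2*y - 3*x*y^2 + x/3 + 7*y^3/3 - 2*y/3}; counting standard monomials gives mu = 9. Corank 1: A-series; mu = 9 gives A_9.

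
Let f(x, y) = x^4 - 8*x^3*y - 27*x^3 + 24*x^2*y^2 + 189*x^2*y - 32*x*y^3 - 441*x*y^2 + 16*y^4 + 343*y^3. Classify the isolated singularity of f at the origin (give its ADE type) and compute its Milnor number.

The Hessian of f at 0 is [[0, 0], [0, 0]] with rank 0, so corank 2. A Groebner basis of the Jacobian ideal J(f) in C{x,y} is {y^4, x*y^2 - 20*y^3/9, x^2 - 14*x*y/3 + 49*y^2/9}; counting standard monomials gives mu = 6. Corank 2; j^3 = -(3*x - 7*y)^3 is a perfect cube, so E-series; the 4-jet and mu = 6 give E_6.

Type E6, Milnor number mu = 6.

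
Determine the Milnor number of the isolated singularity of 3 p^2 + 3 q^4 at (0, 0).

The Hessian of f at 0 has rank 1. Corank 1: A-series; mu = 3 gives A_3.

3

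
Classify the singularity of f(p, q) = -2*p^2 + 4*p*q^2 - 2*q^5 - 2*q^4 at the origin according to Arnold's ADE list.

A4

The Hessian of f at 0 is [[-4, 0], [0, 0]] with rank 1, so corank 1. A Groebner basis of the Jacobian ideal J(f) in C{p,q} is {p^2, -p + q^2}; counting standard monomials gives mu = 4. Corank 1: A-series; mu = 4 gives A_4.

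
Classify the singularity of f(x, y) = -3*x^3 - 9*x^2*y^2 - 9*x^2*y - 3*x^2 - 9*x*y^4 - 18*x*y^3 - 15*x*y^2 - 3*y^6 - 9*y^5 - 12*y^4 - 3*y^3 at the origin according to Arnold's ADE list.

The Hessian of f at 0 is [[-6, 0], [0, 0]] with rank 1, so corank 1. A Groebner basis of the Jacobian ideal J(f) in C{x,y} is {y^2, x}; counting standard monomials gives mu = 2. Corank 1: A-series; mu = 2 gives A_2.

A_2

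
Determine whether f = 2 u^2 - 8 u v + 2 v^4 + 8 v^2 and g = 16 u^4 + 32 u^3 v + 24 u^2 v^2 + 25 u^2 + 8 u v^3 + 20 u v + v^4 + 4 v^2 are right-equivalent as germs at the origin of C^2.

Yes.

The Hessian of f at 0 has rank 1. Corank 1: A-series; mu = 3 gives A_3. The Hessian of g at 0 has rank 1. Corank 1: A-series; mu = 3 gives A_3. Both have type A_3, hence right-equivalent.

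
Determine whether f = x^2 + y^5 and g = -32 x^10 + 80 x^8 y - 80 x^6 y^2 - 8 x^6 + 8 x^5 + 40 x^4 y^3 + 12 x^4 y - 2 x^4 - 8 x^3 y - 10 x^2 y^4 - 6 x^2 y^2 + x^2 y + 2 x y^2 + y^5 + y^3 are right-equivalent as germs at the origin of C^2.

No.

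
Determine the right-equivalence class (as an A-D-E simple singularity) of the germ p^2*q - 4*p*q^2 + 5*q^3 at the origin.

The Hessian of f at 0 is [[0, 0], [0, 0]] with rank 0, so corank 2. A Groebner basis of the Jacobian ideal J(f) in C{p,q} is {q^3, p^2 - q^2, p*q - 2*q^2}; counting standard monomials gives mu = 4. Corank 2; j^3 = q*(p^2 - 4*p*q + 5*q^2) splits into three distinct lines over C (the quadratic factor has nonzero discriminant), so D_4.

D4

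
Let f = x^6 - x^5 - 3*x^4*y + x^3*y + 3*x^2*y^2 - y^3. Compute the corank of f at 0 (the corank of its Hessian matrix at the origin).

The Hessian at 0 is [[0, 0], [0, 0]] of rank 0; hence corank 2.

2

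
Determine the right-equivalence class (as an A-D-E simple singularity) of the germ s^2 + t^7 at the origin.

A6

The Hessian of f at 0 has rank 1. Corank 1: A-series; mu = 6 gives A_6.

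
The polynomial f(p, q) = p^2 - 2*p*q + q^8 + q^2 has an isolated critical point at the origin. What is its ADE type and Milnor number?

Type A_{7}, Milnor number mu = 7.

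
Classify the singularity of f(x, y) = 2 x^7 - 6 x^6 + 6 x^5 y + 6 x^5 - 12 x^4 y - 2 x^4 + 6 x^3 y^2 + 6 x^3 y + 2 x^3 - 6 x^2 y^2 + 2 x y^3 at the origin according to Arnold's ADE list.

The Hessian of f at 0 is [[0, 0], [0, 0]] with rank 0, so corank 2. A Groebner basis of the Jacobian ideal J(f) in C{x,y} is {3*x^2 + y^4 + y^3, x^3, x^2*y - x^2 - y^3/3, -2*x^2 + x*y^2 - 2*y^3/3}; counting standard monomials gives mu = 7. Corank 2; j^3 = 2*x^3 is a perfect cube, so E-series; the 4-jet and mu = 7 give E_7.

E7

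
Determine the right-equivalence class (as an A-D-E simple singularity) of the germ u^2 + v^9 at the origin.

The Hessian of f at 0 has rank 1. Corank 1: A-series; mu = 8 gives A_8.

A_{8}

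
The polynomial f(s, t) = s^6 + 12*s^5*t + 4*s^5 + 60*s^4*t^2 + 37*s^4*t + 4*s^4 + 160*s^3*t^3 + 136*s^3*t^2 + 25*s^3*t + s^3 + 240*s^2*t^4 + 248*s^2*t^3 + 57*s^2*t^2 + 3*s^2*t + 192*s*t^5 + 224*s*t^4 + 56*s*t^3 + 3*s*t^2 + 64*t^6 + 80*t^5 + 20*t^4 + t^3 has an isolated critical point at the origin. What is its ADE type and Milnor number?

Type E_{7}, Milnor number mu = 7.

The Hessian of f at 0 is [[0, 0], [0, 0]] with rank 0, so corank 2. A Groebner basis of the Jacobian ideal J(f) in C{s,t} is {-3*s^2/5 - 6*s*t/5 + t^4 - t^3/5 - 3*t^2/5, s^3 + t^3, s^2*t - s^2/5 - 2*s*t/5 - 16*t^3/15 - t^2/5, s^2/5 + s*t^2 + 2*s*t/5 + 16*t^3/15 + t^2/5}; counting standard monomials gives mu = 7. Corank 2; j^3 = (s + t)^3 is a perfect cube, so E-series; the 4-jet and mu = 7 give E_7.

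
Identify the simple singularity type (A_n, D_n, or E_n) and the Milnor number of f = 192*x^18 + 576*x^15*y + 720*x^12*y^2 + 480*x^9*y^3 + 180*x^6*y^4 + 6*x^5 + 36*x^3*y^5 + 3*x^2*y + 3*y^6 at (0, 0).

The Hessian of f at 0 has rank 0. Corank 2; j^3 = 3*x^2*y has shape L^2 M (L != M), so D-series; mu = 7 gives D_7.

Type D_{7}, Milnor number mu = 7.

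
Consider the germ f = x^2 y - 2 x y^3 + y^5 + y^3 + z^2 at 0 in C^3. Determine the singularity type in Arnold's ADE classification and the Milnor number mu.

Type D_4, Milnor number mu = 4.

The Hessian of f at 0 is [[0, 0, 0], [0, 0, 0], [0, 0, 2]] with rank 1, so corank 2. A Groebner basis of the Jacobian ideal J(f) in C{x,y,z} is {y^3, x^2 + 3*y^2, x*y, z}; counting standard monomials gives mu = 4. Corank 2; j^3 = y*(x^2 + y^2) splits into three distinct lines over C (the quadratic factor has nonzero discriminant), so D_4.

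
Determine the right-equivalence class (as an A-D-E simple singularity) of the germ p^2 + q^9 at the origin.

A8

The Hessian of f at 0 is [[2, 0], [0, 0]] with rank 1, so corank 1. A Groebner basis of the Jacobian ideal J(f) in C{p,q} is {q^8, p}; counting standard monomials gives mu = 8. Corank 1: A-series; mu = 8 gives A_8.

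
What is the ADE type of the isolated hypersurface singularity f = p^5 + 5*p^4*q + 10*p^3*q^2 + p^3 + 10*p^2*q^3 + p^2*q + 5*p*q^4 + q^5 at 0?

D6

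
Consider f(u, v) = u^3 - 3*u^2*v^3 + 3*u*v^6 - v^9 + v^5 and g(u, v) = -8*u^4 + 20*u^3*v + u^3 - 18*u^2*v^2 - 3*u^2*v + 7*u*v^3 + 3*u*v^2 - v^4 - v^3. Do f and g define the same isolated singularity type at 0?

No.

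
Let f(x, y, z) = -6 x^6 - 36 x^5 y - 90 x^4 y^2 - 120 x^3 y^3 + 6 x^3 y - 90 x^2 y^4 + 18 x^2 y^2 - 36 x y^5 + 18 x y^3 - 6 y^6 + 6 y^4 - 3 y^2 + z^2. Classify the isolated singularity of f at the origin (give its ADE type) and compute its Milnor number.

Type A_{5}, Milnor number mu = 5.

The Hessian of f at 0 is [[0, 0, 0], [0, -6, 0], [0, 0, 2]] with rank 2, so corank 1. A Groebner basis of the Jacobian ideal J(f) in C{x,y,z} is {x^3 - y, x^2*y, y^2, z}; counting standard monomials gives mu = 5. Corank 1: A-series; mu = 5 gives A_5.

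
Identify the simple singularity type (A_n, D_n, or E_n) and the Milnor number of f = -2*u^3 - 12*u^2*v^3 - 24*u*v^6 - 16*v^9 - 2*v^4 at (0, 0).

The Hessian of f at 0 has rank 0. Corank 2; j^3 = -2*u^3 is a perfect cube, so E-series; the 4-jet and mu = 6 give E_6.

Type E_{6}, Milnor number mu = 6.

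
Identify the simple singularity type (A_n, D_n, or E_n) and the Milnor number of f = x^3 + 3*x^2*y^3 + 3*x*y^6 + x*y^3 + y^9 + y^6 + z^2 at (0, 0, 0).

The Hessian of f at 0 is [[0, 0, 0], [0, 0, 0], [0, 0, 2]] with rank 1, so corank 2. A Groebner basis of the Jacobian ideal J(f) in C{x,y,z} is {x^3, x*y^2, 3*x^2 + y^3, z}; counting standard monomials gives mu = 7. Corank 2; j^3 = x^3 is a perfect cube, so E-series; the 4-jet and mu = 7 give E_7.

Type E_7, Milnor number mu = 7.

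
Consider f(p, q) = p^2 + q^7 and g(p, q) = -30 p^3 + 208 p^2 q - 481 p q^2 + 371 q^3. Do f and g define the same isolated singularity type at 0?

The Hessian of f at 0 is [[2, 0], [0, 0]] with rank 1, so corank 1. A Groebner basis of the Jacobian ideal J(f) in C{p,q} is {q^6, p}; counting standard monomials gives mu = 6. Corank 1: A-series; mu = 6 gives A_6. The Hessian of g at 0 is [[0, 0], [0, 0]] with rank 0, so corank 2. A Groebner basis of the Jacobian ideal J(g) in C{p,q} is {q^3, p^2 - 11*q^2/2, p*q - 61*q^2/26}; counting standard monomials gives mu = 4. Corank 2; j^3 = -(3*p - 7*q)*(10*p^2 - 46*p*q + 53*q^2) splits into three distinct lines over C (the quadratic factor has nonzero discriminant), so D_4. f is A_6 but g is D_4, hence not right-equivalent.

No.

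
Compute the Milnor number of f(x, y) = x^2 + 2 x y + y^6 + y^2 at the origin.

5

The Hessian of f at 0 has rank 1. Corank 1: A-series; mu = 5 gives A_5.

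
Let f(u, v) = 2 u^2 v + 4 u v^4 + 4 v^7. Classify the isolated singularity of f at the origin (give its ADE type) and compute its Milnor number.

Type D_{8}, Milnor number mu = 8.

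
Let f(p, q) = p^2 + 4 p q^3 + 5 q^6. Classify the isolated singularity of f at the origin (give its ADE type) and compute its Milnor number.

Type A5, Milnor number mu = 5.

The Hessian of f at 0 has rank 1. Corank 1: A-series; mu = 5 gives A_5.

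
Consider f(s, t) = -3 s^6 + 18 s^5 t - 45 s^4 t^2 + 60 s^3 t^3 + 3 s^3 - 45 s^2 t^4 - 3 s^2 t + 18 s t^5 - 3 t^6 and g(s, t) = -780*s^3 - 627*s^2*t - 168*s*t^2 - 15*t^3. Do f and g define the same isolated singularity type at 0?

No.

The Hessian of f at 0 has rank 0. Corank 2; j^3 = 3*s^2*(s - t) has shape L^2 M (L != M), so D-series; mu = 7 gives D_7. The Hessian of g at 0 has rank 0. Corank 2; j^3 = -3*(4*s + t)*(65*s^2 + 36*s*t + 5*t^2) splits into three distinct lines over C (the quadratic factor has nonzero discriminant), so D_4. f is D_7 but g is D_4, hence not right-equivalent.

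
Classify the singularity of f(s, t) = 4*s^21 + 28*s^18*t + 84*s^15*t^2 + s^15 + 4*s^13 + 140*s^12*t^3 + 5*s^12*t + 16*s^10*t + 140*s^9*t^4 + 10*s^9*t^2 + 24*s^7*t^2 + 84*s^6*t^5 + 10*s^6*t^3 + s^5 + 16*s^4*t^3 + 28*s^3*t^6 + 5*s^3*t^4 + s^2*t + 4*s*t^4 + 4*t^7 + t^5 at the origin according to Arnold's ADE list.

D_{6}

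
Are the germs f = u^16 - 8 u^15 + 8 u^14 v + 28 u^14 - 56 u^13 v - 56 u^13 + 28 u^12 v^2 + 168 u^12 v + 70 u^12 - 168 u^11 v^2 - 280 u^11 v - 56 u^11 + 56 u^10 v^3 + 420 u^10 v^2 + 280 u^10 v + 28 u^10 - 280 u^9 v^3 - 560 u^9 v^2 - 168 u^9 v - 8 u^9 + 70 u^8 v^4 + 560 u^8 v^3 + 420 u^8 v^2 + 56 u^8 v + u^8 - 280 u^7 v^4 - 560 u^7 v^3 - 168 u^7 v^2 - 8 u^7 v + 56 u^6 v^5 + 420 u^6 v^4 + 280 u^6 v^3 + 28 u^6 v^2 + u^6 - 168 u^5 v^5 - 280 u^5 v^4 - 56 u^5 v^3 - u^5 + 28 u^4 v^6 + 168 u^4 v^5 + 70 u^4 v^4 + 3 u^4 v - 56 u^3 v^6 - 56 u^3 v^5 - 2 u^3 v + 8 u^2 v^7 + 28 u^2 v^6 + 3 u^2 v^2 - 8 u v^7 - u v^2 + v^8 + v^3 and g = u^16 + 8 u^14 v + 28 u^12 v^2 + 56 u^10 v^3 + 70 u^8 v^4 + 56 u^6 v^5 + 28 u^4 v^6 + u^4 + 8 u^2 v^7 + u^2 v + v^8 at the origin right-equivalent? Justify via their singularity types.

Yes.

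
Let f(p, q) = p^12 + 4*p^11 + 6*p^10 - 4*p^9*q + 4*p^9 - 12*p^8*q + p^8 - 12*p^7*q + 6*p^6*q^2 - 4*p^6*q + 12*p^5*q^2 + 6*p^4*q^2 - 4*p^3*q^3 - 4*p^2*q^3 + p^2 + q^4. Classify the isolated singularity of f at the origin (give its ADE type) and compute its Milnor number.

Type A_3, Milnor number mu = 3.

The Hessian of f at 0 has rank 1. Corank 1: A-series; mu = 3 gives A_3.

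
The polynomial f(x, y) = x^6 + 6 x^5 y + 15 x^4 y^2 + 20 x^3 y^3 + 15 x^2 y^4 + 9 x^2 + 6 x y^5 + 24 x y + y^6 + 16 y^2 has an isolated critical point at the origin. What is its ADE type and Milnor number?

The Hessian of f at 0 has rank 1. Corank 1: A-series; mu = 5 gives A_5.

Type A5, Milnor number mu = 5.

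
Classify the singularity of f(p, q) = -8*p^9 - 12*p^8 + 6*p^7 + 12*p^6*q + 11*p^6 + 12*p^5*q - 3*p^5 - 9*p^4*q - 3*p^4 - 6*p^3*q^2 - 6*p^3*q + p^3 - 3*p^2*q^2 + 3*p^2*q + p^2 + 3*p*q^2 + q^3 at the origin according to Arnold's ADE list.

The Hessian of f at 0 has rank 1. Corank 1: A-series; mu = 2 gives A_2.

A_{2}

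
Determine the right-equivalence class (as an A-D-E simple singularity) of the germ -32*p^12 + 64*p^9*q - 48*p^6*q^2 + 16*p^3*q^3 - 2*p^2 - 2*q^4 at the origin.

The Hessian of f at 0 has rank 1. Corank 1: A-series; mu = 3 gives A_3.

A3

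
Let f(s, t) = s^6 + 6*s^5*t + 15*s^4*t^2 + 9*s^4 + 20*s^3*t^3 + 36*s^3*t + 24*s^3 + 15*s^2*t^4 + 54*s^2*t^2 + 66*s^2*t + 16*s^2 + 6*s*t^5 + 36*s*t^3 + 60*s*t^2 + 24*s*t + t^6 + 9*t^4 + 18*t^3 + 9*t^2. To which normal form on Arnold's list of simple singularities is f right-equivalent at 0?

The Hessian of f at 0 has rank 1. Corank 1: A-series; mu = 5 gives A_5.

A5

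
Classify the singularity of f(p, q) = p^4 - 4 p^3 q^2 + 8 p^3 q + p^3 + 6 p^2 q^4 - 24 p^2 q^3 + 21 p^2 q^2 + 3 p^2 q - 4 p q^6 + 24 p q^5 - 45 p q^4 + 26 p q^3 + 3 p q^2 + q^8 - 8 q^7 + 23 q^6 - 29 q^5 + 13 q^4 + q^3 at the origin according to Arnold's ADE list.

The Hessian of f at 0 is [[0, 0], [0, 0]] with rank 0, so corank 2. A Groebner basis of the Jacobian ideal J(f) in C{p,q} is {p^3 - 3*p^2 - 6*p*q - 3*q^2, p^2*q + 5*p^2/2 + 5*p*q + 5*q^2/2, -2*p^2 + p*q^2 - 4*p*q - 2*q^2, 3*p^2/2 + 3*p*q + q^3 + 3*q^2/2}; counting standard monomials gives mu = 6. Corank 2; j^3 = (p + q)^3 is a perfect cube, so E-series; the 4-jet and mu = 6 give E_6.

E_6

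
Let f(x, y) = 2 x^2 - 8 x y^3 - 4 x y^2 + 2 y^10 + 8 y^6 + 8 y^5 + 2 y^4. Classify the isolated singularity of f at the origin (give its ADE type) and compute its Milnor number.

Type A_{9}, Milnor number mu = 9.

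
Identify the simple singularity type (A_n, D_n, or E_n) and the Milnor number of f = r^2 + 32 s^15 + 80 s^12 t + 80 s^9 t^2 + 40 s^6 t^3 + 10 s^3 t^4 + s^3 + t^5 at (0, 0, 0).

The Hessian of f at 0 has rank 1. Corank 2; j^3 = s^3 is a perfect cube, so E-series; the 5-jet and mu = 8 give E_8.

Type E_{8}, Milnor number mu = 8.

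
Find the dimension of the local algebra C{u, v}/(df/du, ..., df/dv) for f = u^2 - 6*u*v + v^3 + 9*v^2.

2

The Hessian of f at 0 has rank 1. Corank 1: A-series; mu = 2 gives A_2.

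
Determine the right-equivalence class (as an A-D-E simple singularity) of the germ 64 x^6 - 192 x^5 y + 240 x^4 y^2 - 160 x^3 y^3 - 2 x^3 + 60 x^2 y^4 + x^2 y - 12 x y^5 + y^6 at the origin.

The Hessian of f at 0 is [[0, 0], [0, 0]] with rank 0, so corank 2. A Groebner basis of the Jacobian ideal J(f) in C{x,y} is {x*y/12 + y^5, x*y^2, x^2 - x*y/2}; counting standard monomials gives mu = 7. Corank 2; j^3 = -x^2*(2*x - y) has shape L^2 M (L != M), so D-series; mu = 7 gives D_7.

D_{7}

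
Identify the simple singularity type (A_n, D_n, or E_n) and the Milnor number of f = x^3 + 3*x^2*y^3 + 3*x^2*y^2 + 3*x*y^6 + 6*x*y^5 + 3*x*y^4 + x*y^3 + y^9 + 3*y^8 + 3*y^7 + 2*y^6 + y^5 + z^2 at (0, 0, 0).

Type E7, Milnor number mu = 7.

The Hessian of f at 0 has rank 1. Corank 2; j^3 = x^3 is a perfect cube, so E-series; the 4-jet and mu = 7 give E_7.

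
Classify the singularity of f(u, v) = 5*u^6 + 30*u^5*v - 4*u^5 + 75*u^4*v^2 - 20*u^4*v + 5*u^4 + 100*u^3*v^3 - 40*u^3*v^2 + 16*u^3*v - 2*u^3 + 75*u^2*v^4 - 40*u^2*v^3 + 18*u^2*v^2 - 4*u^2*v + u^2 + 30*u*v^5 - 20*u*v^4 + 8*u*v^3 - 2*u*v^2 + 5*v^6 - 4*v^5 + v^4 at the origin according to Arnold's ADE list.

A5

The Hessian of f at 0 has rank 1. Corank 1: A-series; mu = 5 gives A_5.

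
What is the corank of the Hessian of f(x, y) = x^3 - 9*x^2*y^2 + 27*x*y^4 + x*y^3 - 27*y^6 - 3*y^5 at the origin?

2

The Hessian at 0 is [[0, 0], [0, 0]] of rank 0; hence corank 2.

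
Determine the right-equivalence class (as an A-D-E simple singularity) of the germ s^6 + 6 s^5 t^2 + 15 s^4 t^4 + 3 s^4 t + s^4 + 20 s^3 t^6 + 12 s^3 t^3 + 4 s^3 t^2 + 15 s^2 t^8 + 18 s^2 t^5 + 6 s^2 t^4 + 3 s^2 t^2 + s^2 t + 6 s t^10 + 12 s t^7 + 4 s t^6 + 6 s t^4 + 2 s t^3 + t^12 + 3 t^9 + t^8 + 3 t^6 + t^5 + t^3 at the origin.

D4

The Hessian of f at 0 is [[0, 0], [0, 0]] with rank 0, so corank 2. A Groebner basis of the Jacobian ideal J(f) in C{s,t} is {t^3, s^2 + 3*t^2, s*t}; counting standard monomials gives mu = 4. Corank 2; j^3 = t*(s^2 + t^2) splits into three distinct lines over C (the quadratic factor has nonzero discriminant), so D_4.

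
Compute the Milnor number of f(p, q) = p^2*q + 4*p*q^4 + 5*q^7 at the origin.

8

The Hessian of f at 0 has rank 0. Corank 2; j^3 = p^2*q has shape L^2 M (L != M), so D-series; mu = 8 gives D_8.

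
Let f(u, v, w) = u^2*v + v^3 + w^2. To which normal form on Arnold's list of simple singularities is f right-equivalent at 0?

D_{4}

The Hessian of f at 0 has rank 1. Corank 2; j^3 = v*(u^2 + v^2) splits into three distinct lines over C (the quadratic factor has nonzero discriminant), so D_4.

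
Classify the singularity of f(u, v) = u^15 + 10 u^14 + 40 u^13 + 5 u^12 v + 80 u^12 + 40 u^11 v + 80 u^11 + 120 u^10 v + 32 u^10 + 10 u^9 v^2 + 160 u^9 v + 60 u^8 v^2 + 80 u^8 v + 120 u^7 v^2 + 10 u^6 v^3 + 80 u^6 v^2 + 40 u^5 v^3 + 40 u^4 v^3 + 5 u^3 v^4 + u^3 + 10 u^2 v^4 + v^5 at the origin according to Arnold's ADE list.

E_8

The Hessian of f at 0 has rank 0. Corank 2; j^3 = u^3 is a perfect cube, so E-series; the 5-jet and mu = 8 give E_8.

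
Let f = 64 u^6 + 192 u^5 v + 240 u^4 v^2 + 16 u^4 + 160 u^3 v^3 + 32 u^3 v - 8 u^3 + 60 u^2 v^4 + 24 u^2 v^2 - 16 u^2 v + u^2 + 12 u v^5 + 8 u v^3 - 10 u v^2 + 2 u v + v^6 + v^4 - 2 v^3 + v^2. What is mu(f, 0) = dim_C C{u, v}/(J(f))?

5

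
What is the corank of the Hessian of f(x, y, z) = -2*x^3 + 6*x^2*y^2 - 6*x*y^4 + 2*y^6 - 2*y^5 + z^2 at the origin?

2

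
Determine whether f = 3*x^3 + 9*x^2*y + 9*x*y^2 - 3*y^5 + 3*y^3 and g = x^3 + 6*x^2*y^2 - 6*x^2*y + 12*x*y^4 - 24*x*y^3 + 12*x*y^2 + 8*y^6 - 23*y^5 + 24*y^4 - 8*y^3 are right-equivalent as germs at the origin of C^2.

Yes.

The Hessian of f at 0 has rank 0. Corank 2; j^3 = 3*(x + y)^3 is a perfect cube, so E-series; the 5-jet and mu = 8 give E_8. The Hessian of g at 0 has rank 0. Corank 2; j^3 = (x - 2*y)^3 is a perfect cube, so E-series; the 5-jet and mu = 8 give E_8. Both have type E_8, hence right-equivalent.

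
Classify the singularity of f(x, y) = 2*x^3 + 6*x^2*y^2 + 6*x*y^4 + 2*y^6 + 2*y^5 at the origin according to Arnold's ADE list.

The Hessian of f at 0 is [[0, 0], [0, 0]] with rank 0, so corank 2. A Groebner basis of the Jacobian ideal J(f) in C{x,y} is {y^4, x^3, x^2/2 + x*y^2}; counting standard monomials gives mu = 8. Corank 2; j^3 = 2*x^3 is a perfect cube, so E-series; the 5-jet and mu = 8 give E_8.

E_{8}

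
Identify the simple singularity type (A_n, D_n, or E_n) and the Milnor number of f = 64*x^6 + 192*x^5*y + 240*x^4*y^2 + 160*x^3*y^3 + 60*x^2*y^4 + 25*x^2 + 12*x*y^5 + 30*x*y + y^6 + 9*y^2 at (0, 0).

The Hessian of f at 0 is [[50, 30], [30, 18]] with rank 1, so corank 1. A Groebner basis of the Jacobian ideal J(f) in C{x,y} is {y^5, x + 3*y/5}; counting standard monomials gives mu = 5. Corank 1: A-series; mu = 5 gives A_5.

Type A_{5}, Milnor number mu = 5.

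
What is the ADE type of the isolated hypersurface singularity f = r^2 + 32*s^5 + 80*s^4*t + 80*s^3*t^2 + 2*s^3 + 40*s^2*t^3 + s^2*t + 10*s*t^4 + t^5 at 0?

D6

The Hessian of f at 0 has rank 1. Corank 2; j^3 = s^2*(2*s + t) has shape L^2 M (L != M), so D-series; mu = 6 gives D_6.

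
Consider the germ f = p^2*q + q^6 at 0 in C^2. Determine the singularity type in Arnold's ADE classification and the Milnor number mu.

Type D_7, Milnor number mu = 7.

The Hessian of f at 0 has rank 0. Corank 2; j^3 = p^2*q has shape L^2 M (L != M), so D-series; mu = 7 gives D_7.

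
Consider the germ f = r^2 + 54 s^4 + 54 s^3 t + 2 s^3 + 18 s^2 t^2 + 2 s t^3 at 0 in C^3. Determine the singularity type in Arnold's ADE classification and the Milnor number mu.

The Hessian of f at 0 has rank 1. Corank 2; j^3 = 2*s^3 is a perfect cube, so E-series; the 4-jet and mu = 7 give E_7.

Type E_{7}, Milnor number mu = 7.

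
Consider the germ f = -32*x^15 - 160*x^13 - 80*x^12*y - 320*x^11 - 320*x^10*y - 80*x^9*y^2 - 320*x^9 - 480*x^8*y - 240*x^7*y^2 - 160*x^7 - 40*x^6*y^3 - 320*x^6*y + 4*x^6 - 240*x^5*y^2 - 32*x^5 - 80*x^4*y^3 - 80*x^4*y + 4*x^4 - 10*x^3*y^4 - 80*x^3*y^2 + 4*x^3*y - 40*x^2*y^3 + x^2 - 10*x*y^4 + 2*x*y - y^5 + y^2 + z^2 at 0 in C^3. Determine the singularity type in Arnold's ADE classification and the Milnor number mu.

The Hessian of f at 0 is [[2, 2, 0], [2, 2, 0], [0, 0, 2]] with rank 2, so corank 1. A Groebner basis of the Jacobian ideal J(f) in C{x,y,z} is {-x/2 + y^3 - y/2, x^2 - y^2, x*y + y^2, z}; counting standard monomials gives mu = 4. Corank 1: A-series; mu = 4 gives A_4.

Type A_4, Milnor number mu = 4.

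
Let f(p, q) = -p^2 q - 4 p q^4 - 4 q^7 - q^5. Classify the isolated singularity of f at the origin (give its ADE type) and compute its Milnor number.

The Hessian of f at 0 is [[0, 0], [0, 0]] with rank 0, so corank 2. A Groebner basis of the Jacobian ideal J(f) in C{p,q} is {p*q/2 + q^4, p*q^2, p^2 - 5*p*q/2}; counting standard monomials gives mu = 6. Corank 2; j^3 = -p^2*q has shape L^2 M (L != M), so D-series; mu = 6 gives D_6.

Type D_6, Milnor number mu = 6.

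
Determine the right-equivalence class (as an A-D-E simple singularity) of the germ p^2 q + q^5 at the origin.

The Hessian of f at 0 is [[0, 0], [0, 0]] with rank 0, so corank 2. A Groebner basis of the Jacobian ideal J(f) in C{p,q} is {p^2/5 + q^4, p^3, p*q}; counting standard monomials gives mu = 6. Corank 2; j^3 = p^2*q has shape L^2 M (L != M), so D-series; mu = 6 gives D_6.

D_6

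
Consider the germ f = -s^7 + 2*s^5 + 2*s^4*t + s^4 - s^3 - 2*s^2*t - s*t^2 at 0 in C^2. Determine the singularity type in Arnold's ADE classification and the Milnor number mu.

The Hessian of f at 0 has rank 0. Corank 2; j^3 = -s*(s + t)^2 has shape L^2 M (L != M), so D-series; mu = 5 gives D_5.

Type D_5, Milnor number mu = 5.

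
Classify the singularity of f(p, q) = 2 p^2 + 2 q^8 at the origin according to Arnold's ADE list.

A7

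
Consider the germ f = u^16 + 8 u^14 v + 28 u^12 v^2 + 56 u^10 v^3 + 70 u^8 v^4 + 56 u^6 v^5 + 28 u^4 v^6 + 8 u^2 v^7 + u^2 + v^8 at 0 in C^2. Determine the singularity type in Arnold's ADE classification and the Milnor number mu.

The Hessian of f at 0 has rank 1. Corank 1: A-series; mu = 7 gives A_7.

Type A7, Milnor number mu = 7.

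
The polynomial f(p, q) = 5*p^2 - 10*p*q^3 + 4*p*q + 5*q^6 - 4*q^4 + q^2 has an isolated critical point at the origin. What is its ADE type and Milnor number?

Type A_1, Milnor number mu = 1.

The Hessian of f at 0 has rank 2. Corank 0: nondegenerate Morse point, so A_1.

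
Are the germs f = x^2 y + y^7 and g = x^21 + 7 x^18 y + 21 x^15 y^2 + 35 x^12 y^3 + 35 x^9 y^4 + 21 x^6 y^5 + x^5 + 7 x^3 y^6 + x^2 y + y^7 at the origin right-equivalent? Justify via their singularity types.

Yes.

The Hessian of f at 0 is [[0, 0], [0, 0]] with rank 0, so corank 2. A Groebner basis of the Jacobian ideal J(f) in C{x,y} is {x^2/7 + y^6, x^3, x*y}; counting standard monomials gives mu = 8. Corank 2; j^3 = x^2*y has shape L^2 M (L != M), so D-series; mu = 8 gives D_8. The Hessian of g at 0 is [[0, 0], [0, 0]] with rank 0, so corank 2. A Groebner basis of the Jacobian ideal J(g) in C{x,y} is {x^2/7 + y^6, x^3, x*y}; counting standard monomials gives mu = 8. Corank 2; j^3 = x^2*y has shape L^2 M (L != M), so D-series; mu = 8 gives D_8. Both have type D_8, hence right-equivalent.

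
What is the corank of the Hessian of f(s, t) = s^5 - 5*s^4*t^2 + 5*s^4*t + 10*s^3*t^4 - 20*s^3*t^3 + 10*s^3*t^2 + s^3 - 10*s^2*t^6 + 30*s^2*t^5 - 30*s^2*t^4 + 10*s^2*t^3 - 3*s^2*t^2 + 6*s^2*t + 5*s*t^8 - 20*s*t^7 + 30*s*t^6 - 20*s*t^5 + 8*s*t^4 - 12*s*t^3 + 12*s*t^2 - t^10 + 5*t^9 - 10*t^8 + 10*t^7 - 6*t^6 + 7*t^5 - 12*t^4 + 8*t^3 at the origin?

2

The Hessian at 0 is [[0, 0], [0, 0]] of rank 0; hence corank 2.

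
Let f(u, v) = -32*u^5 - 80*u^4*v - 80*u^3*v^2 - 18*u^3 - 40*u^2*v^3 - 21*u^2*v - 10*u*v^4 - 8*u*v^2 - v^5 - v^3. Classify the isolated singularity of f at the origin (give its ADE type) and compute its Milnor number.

Type D_{6}, Milnor number mu = 6.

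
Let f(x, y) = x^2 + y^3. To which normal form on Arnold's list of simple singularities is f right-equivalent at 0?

The Hessian of f at 0 is [[2, 0], [0, 0]] with rank 1, so corank 1. A Groebner basis of the Jacobian ideal J(f) in C{x,y} is {y^2, x}; counting standard monomials gives mu = 2. Corank 1: A-series; mu = 2 gives A_2.

A_2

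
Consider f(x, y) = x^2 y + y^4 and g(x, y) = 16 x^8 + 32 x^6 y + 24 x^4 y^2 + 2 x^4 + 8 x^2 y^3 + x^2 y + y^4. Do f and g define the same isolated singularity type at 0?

The Hessian of f at 0 has rank 0. Corank 2; j^3 = x^2*y has shape L^2 M (L != M), so D-series; mu = 5 gives D_5. The Hessian of g at 0 has rank 0. Corank 2; j^3 = x^2*y has shape L^2 M (L != M), so D-series; mu = 5 gives D_5. Both have type D_5, hence right-equivalent.

Yes.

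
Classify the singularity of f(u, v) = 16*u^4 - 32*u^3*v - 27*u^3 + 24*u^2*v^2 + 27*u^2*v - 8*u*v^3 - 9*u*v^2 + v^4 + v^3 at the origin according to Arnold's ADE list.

E6

The Hessian of f at 0 is [[0, 0], [0, 0]] with rank 0, so corank 2. A Groebner basis of the Jacobian ideal J(f) in C{u,v} is {v^4, u*v^2 - 7*v^3/18, u^2 - 2*u*v/3 + v^2/9}; counting standard monomials gives mu = 6. Corank 2; j^3 = -(3*u - v)^3 is a perfect cube, so E-series; the 4-jet and mu = 6 give E_6.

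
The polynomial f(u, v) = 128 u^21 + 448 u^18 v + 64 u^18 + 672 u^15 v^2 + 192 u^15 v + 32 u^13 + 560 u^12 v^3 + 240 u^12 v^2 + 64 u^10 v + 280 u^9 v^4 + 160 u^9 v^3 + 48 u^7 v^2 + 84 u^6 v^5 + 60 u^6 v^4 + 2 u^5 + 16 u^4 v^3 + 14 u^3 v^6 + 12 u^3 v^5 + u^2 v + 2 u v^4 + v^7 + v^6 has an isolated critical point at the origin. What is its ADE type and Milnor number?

The Hessian of f at 0 has rank 0. Corank 2; j^3 = u^2*v has shape L^2 M (L != M), so D-series; mu = 7 gives D_7.

Type D7, Milnor number mu = 7.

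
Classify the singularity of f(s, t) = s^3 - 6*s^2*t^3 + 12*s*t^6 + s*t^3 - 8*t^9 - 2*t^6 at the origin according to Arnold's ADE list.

The Hessian of f at 0 is [[0, 0], [0, 0]] with rank 0, so corank 2. A Groebner basis of the Jacobian ideal J(f) in C{s,t} is {s^3, s*t^2, 3*s^2 + t^3}; counting standard monomials gives mu = 7. Corank 2; j^3 = s^3 is a perfect cube, so E-series; the 4-jet and mu = 7 give E_7.

E_{7}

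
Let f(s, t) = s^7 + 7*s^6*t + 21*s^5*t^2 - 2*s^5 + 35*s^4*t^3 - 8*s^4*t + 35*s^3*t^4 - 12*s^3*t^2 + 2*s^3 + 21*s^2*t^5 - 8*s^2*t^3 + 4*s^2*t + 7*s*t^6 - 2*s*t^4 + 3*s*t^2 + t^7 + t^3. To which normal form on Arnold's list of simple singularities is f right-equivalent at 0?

D4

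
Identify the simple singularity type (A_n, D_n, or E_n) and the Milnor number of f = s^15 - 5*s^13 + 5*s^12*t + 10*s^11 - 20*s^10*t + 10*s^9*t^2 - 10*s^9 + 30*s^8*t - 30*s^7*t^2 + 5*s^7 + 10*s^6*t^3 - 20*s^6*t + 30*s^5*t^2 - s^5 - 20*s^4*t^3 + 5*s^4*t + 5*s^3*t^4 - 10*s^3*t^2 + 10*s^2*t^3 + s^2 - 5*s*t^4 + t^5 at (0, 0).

The Hessian of f at 0 has rank 1. Corank 1: A-series; mu = 4 gives A_4.

Type A_4, Milnor number mu = 4.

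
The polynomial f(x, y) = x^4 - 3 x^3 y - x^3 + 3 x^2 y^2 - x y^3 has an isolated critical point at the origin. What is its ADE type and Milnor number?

The Hessian of f at 0 is [[0, 0], [0, 0]] with rank 0, so corank 2. A Groebner basis of the Jacobian ideal J(f) in C{x,y} is {3*x^2 + y^4 + y^3, x^3, x^2*y - x^2 - y^3/3, -2*x^2 + x*y^2 - 2*y^3/3}; counting standard monomials gives mu = 7. Corank 2; j^3 = -x^3 is a perfect cube, so E-series; the 4-jet and mu = 7 give E_7.

Type E_{7}, Milnor number mu = 7.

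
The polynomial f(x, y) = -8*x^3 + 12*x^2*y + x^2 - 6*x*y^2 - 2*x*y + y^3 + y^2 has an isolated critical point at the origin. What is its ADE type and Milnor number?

Type A2, Milnor number mu = 2.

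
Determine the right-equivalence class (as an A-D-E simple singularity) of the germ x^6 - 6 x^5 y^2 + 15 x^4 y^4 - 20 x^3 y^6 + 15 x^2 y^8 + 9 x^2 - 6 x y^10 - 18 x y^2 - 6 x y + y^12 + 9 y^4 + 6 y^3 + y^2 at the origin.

A_5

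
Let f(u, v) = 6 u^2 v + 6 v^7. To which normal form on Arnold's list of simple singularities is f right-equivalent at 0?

D_8

The Hessian of f at 0 is [[0, 0], [0, 0]] with rank 0, so corank 2. A Groebner basis of the Jacobian ideal J(f) in C{u,v} is {u^2/7 + v^6, u^3, u*v}; counting standard monomials gives mu = 8. Corank 2; j^3 = 6*u^2*v has shape L^2 M (L != M), so D-series; mu = 8 gives D_8.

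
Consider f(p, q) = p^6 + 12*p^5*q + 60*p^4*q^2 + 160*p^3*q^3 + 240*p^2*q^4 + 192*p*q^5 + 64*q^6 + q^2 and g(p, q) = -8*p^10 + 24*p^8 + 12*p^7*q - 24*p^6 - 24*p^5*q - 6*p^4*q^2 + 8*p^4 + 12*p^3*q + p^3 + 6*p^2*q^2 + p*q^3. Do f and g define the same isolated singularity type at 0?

No.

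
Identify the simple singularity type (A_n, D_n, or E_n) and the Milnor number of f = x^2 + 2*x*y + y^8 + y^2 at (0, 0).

Type A_{7}, Milnor number mu = 7.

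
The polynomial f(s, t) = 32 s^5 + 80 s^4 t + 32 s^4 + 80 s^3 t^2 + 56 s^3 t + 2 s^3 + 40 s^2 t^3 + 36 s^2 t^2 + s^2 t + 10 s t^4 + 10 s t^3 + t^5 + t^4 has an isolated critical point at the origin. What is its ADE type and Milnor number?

The Hessian of f at 0 has rank 0. Corank 2; j^3 = s^2*(2*s + t) has shape L^2 M (L != M), so D-series; mu = 5 gives D_5.

Type D_5, Milnor number mu = 5.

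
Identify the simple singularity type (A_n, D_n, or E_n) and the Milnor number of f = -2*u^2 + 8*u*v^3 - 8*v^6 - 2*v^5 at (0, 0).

Type A_{4}, Milnor number mu = 4.

The Hessian of f at 0 has rank 1. Corank 1: A-series; mu = 4 gives A_4.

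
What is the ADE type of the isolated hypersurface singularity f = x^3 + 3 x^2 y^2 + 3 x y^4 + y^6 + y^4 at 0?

E_{6}

The Hessian of f at 0 has rank 0. Corank 2; j^3 = x^3 is a perfect cube, so E-series; the 4-jet and mu = 6 give E_6.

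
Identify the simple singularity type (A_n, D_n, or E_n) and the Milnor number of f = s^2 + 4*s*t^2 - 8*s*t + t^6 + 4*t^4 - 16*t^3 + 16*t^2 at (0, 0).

Type A5, Milnor number mu = 5.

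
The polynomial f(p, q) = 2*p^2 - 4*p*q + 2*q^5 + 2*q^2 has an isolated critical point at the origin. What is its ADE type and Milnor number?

Type A_4, Milnor number mu = 4.

The Hessian of f at 0 is [[4, -4], [-4, 4]] with rank 1, so corank 1. A Groebner basis of the Jacobian ideal J(f) in C{p,q} is {q^4, p - q}; counting standard monomials gives mu = 4. Corank 1: A-series; mu = 4 gives A_4.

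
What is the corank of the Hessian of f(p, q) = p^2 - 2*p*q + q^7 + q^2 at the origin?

1

The Hessian at 0 is [[2, -2], [-2, 2]] of rank 1; hence corank 1.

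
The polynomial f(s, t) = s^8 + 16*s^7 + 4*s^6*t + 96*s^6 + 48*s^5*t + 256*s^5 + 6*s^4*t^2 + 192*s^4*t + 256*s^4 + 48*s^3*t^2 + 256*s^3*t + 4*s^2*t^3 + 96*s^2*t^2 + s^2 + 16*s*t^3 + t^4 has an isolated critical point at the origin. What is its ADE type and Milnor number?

Type A_3, Milnor number mu = 3.

The Hessian of f at 0 has rank 1. Corank 1: A-series; mu = 3 gives A_3.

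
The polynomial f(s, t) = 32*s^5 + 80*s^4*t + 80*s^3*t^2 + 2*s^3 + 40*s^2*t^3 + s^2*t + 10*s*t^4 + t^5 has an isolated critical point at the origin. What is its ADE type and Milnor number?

Type D_6, Milnor number mu = 6.

The Hessian of f at 0 has rank 0. Corank 2; j^3 = s^2*(2*s + t) has shape L^2 M (L != M), so D-series; mu = 6 gives D_6.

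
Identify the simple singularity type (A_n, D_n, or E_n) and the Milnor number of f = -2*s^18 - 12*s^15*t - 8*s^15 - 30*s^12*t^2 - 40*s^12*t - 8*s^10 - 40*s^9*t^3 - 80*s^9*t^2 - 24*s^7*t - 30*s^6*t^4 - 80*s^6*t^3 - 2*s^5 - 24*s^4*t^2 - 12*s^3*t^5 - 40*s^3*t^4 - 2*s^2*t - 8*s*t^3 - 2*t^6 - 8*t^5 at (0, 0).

Type D7, Milnor number mu = 7.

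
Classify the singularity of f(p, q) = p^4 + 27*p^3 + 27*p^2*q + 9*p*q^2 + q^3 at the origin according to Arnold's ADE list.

E_6

The Hessian of f at 0 is [[0, 0], [0, 0]] with rank 0, so corank 2. A Groebner basis of the Jacobian ideal J(f) in C{p,q} is {q^4, p*q^2 + 2*q^3/9, p^2 + 2*p*q/3 + q^2/9}; counting standard monomials gives mu = 6. Corank 2; j^3 = (3*p + q)^3 is a perfect cube, so E-series; the 4-jet and mu = 6 give E_6.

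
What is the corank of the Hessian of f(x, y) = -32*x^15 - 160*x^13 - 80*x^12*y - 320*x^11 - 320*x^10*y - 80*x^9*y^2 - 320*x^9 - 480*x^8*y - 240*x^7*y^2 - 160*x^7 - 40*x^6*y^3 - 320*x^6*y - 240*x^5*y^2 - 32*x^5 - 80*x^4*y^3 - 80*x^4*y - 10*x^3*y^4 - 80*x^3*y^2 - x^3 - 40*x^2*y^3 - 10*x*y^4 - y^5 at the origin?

2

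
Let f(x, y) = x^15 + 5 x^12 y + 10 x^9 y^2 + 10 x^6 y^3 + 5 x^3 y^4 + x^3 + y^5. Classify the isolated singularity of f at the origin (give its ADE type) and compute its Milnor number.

Type E_{8}, Milnor number mu = 8.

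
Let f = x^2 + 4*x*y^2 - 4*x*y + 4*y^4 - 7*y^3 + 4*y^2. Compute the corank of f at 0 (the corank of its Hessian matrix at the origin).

1

The Hessian at 0 is [[2, -4], [-4, 8]] of rank 1; hence corank 1.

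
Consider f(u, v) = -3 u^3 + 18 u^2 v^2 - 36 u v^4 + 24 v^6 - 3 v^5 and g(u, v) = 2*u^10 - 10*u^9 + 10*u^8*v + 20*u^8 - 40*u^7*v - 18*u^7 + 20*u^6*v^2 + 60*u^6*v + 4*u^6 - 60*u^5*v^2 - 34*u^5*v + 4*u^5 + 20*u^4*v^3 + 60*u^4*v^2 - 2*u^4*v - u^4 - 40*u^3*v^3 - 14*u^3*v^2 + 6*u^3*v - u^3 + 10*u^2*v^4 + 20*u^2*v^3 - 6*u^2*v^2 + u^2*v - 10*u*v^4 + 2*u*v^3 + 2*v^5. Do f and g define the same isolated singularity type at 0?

No.

The Hessian of f at 0 is [[0, 0], [0, 0]] with rank 0, so corank 2. A Groebner basis of the Jacobian ideal J(f) in C{u,v} is {v^4, u^3, -u^2/4 + u*v^2}; counting standard monomials gives mu = 8. Corank 2; j^3 = -3*u^3 is a perfect cube, so E-series; the 5-jet and mu = 8 give E_8. The Hessian of g at 0 is [[0, 0], [0, 0]] with rank 0, so corank 2. A Groebner basis of the Jacobian ideal J(g) in C{u,v} is {u^3, u^2*v, -u^2/4 + u*v^2, -7*u^2/4 + u*v + v^3}; counting standard monomials gives mu = 6. Corank 2; j^3 = -u^2*(u - v) has shape L^2 M (L != M), so D-series; mu = 6 gives D_6. f is E_8 but g is D_6, hence not right-equivalent.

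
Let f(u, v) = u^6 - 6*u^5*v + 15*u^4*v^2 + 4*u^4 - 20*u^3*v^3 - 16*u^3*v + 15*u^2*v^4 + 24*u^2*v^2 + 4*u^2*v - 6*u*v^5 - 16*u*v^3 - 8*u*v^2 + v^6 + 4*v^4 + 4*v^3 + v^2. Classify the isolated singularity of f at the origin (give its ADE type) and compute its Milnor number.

The Hessian of f at 0 has rank 1. Corank 1: A-series; mu = 5 gives A_5.

Type A5, Milnor number mu = 5.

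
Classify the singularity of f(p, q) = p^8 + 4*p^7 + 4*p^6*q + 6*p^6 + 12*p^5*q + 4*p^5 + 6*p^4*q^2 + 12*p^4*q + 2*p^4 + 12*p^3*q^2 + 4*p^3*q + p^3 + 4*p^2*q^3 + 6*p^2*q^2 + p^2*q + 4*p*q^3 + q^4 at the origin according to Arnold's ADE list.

D5

The Hessian of f at 0 is [[0, 0], [0, 0]] with rank 0, so corank 2. A Groebner basis of the Jacobian ideal J(f) in C{p,q} is {p*q^2, -p*q/4 + q^3, p^2 + p*q}; counting standard monomials gives mu = 5. Corank 2; j^3 = p^2*(p + q) has shape L^2 M (L != M), so D-series; mu = 5 gives D_5.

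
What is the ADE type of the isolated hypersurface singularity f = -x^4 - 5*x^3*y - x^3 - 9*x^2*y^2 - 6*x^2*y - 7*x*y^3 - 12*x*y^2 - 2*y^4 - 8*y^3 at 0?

The Hessian of f at 0 has rank 0. Corank 2; j^3 = -(x + 2*y)^3 is a perfect cube, so E-series; the 4-jet and mu = 7 give E_7.

E_{7}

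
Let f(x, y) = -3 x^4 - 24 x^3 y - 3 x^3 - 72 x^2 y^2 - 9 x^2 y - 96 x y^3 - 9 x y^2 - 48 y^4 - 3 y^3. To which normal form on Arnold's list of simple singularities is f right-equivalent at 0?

E_6

The Hessian of f at 0 has rank 0. Corank 2; j^3 = -3*(x + y)^3 is a perfect cube, so E-series; the 4-jet and mu = 6 give E_6.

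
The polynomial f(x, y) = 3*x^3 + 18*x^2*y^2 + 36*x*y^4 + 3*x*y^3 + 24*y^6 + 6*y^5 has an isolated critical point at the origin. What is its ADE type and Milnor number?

Type E_7, Milnor number mu = 7.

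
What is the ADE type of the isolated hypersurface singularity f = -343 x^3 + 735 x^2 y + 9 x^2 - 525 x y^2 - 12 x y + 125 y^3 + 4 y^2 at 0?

A_2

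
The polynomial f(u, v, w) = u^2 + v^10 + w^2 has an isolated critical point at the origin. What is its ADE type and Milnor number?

Type A_{9}, Milnor number mu = 9.

The Hessian of f at 0 has rank 2. Corank 1: A-series; mu = 9 gives A_9.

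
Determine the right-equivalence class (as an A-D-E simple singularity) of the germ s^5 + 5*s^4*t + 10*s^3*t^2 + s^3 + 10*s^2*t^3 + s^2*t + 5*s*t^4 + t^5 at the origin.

D_{6}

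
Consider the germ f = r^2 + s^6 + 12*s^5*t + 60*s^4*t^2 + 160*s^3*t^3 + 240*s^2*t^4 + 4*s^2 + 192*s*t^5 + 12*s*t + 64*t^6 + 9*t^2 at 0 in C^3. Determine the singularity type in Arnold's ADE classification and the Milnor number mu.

The Hessian of f at 0 has rank 2. Corank 1: A-series; mu = 5 gives A_5.

Type A_5, Milnor number mu = 5.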